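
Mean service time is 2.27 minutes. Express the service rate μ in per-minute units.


μ = 1/(service time) in consistent units.
1 minute = 1 min, so μ = 1/2.27 = 0.4405 per minute

Final: 0.4405 /min


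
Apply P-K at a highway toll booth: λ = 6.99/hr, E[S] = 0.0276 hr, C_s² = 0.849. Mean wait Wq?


ρ = λ·E[S] = 6.99·0.0276 = 0.1929
E[S²] = E[S]²(1+C_s²) = 0.0276²·(1+0.849) = 0.001408
Wq = λ·E[S²]/(2(1−ρ)) = 6.99·0.001408/(2·0.8071) = 0.006099 hr

Final: 0.006099 hr


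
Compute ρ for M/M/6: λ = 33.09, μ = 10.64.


ρ = λ/(cμ) = 33.09/(6·10.64) = 33.09/63.84 = 0.5183

Final: 0.5183


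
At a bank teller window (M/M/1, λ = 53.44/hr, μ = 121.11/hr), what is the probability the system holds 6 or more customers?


ρ = 53.44/121.11 = 0.4413
P(N ≥ n) = ρ^n = 0.4413^6 = 0.007381

Final: 0.007381


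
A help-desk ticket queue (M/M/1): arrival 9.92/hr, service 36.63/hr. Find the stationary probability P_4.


ρ = 9.92/36.63 = 0.2708
P_n = (1−ρ)·ρ^n = (1 − 0.2708)·0.2708^4 = 0.7292·0.005379 = 0.003922

Final: 0.003922


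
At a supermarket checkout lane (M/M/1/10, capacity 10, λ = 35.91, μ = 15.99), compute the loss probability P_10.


ρ = λ/μ = 35.91/15.99 = 2.2458
P_K = (1−ρ)ρ^K/(1−ρ^(K+1)) = (-1.2458·3263.393272)/(1 − 7328.858811)
= -4065.465539/-7327.858811 = 0.554796

Final: 0.554796


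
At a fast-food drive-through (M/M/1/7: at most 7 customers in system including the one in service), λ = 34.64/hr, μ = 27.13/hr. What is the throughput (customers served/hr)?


ρ = 1.2768; P_K = (1−ρ)ρ^7/(1−ρ^8) = 0.252556
λ_eff = λ(1 − P_K) = 34.64·(1 − 0.252556) = 34.64·0.747444 = 25.8915 /hr

Final: 25.8915 /hr


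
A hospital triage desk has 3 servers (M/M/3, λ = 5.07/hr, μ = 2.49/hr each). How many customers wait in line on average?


a = λ/μ = 2.0361; ρ = a/3 = 0.6787
P₀ = 0.105394
Lq = P₀·a^c·ρ / (c!·(1−ρ)²) = 0.105394·8.44162·0.6787/(6·0.10322)
= 0.97498

Final: 0.97498


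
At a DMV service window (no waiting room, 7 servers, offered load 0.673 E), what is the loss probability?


B(c,a) = (a^c/c!) / Σ_{k=0}^{c} a^k/k!
a^7/7! = 0.00001241
Σ terms (k=0..7): 1.00000 + 0.67300 + 0.22646 + 0.05080 + 0.008548 + 0.001151 + 0.0001290 + 0.00001241 = 1.960108
B = 0.00001241/1.960108 = 0.000006330

Final: 0.000006330


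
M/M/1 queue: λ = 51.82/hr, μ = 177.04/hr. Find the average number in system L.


ρ = λ/μ = 51.82/177.04 = 0.2927
L = ρ/(1−ρ) = 0.2927/(1 − 0.2927) = 0.2927/0.7073 = 0.4138

Final: 0.4138


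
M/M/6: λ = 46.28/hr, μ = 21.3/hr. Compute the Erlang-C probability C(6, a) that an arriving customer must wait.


a = λ/μ = 2.1728; ρ = a/6 = 0.3621
P₀ = 0.113584 (from M/M/c formula)
C(c,a) = [a^c/(c!(1−ρ))]·P₀ = [105.21617/(720·0.6379)]·0.113584
= 0.22910·0.113584 = 0.026022

Final: 0.026022


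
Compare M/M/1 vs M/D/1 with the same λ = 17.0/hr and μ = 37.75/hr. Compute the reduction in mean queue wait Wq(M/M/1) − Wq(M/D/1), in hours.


ρ = 17.0/37.75 = 0.4503
Wq(M/M/1) = ρ/(μ−λ) = 0.4503/20.75 = 0.02170 hr
Wq(M/D/1) = ρ/(2(μ−λ)) = 0.01085 hr
Savings = 0.02170 − 0.01085 = 0.01085 hr

Final: 0.01085 hr


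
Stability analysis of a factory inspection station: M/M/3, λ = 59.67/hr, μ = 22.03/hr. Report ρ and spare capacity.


Total capacity cμ = 3·22.03 = 66.09/hr
ρ = λ/(cμ) = 59.67/66.09 = 0.9029
Stable ⇔ ρ < 1: YES
Spare capacity = cμ − λ = 66.09 − 59.67 = 6.42/hr

Final: ρ = 0.9029; stable; margin = 6.42/hr


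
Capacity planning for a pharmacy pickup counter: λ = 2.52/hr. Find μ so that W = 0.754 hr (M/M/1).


W = 1/(μ−λ) ⇒ μ − λ = 1/W = 1/0.754 = 1.3263
μ = λ + 1/W = 2.52 + 1.3263 = 3.8463 per hr

Final: 3.8463 /hr


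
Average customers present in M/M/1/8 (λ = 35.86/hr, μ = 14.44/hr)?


ρ = 35.86/14.44 = 2.4834
L = ρ[1 − (K+1)ρ^K + Kρ^(K+1)] / [(1−ρ)(1−ρ^(K+1))]
Numerator: 2.4834·(1 − 9·1446.587593 + 8·3592.425975) = 39041.505821
Denominator: (-1.4834)·(-3591.425975) = 5327.447673
L = 39041.505821/5327.447673 = 7.3284

Final: 7.3284


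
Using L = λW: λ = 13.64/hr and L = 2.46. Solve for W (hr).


W = L/λ = 2.46/13.64 = 0.1804 hr

Final: 0.1804 hr


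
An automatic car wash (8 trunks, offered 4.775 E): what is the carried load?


B(8,4.775) = 0.059813 (Erlang-B)
Carried load = a(1 − B) = 4.775·(1 − 0.059813) = 4.775·0.940187 = 4.4894 E

Final: 4.4894 Erlangs


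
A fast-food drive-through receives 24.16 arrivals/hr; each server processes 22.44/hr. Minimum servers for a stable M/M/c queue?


Stability requires cμ > λ ⇔ c > λ/μ.
λ/μ = 24.16/22.44 = 1.0766
Minimum integer c = ⌊1.0766⌋ + 1 = 2
Check: 2·22.44 = 44.88 > 24.16, while 1·22.44 = 22.44 ≤ 24.16

Final: 2 servers


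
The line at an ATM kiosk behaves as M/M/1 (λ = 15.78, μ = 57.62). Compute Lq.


ρ = 15.78/57.62 = 0.2739
Lq = ρ²/(1−ρ) = 0.07500/0.7261 = 0.1033

Final: 0.1033


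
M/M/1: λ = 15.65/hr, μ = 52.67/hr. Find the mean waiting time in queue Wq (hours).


ρ = 15.65/52.67 = 0.2971
Wq = ρ/(μ−λ) = 0.2971/(52.67 − 15.65) = 0.2971/37.02 = 0.008026 hr

Final: 0.008026 hr


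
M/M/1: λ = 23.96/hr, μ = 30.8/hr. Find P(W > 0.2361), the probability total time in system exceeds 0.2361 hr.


W ~ Exponential(μ−λ) for M/M/1.
μ − λ = 30.8 − 23.96 = 6.8400
P(W > t) = e^{−(μ−λ)t} = e^{−1.6149} = 0.198906

Final: 0.198906


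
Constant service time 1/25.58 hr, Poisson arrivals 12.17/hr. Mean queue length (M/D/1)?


ρ = 12.17/25.58 = 0.4758
M/D/1: Lq = ρ²/(2(1−ρ)) = 0.2263/(2·0.5242) = 0.21588

Final: 0.21588


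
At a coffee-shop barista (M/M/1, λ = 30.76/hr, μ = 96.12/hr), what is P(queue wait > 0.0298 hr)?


ρ = 30.76/96.12 = 0.3200
P(Wq > t) = ρ·e^{−(μ−λ)t} = 0.3200·e^{−1.9477}
= 0.3200·0.142598 = 0.045634

Final: 0.045634


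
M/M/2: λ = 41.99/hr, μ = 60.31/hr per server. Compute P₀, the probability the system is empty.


a = λ/μ = 41.99/60.31 = 0.6962; ρ = a/c = 0.3481
Σ_{k=0}^{1} a^k/k! (terms k=0..1) = 1.00000 + 0.69624 = 1.69624
Tail: a^2/(2!(1−ρ)) = 0.48474/(2·0.6519) = 0.37180
P₀ = 1/(1.69624 + 0.37180) = 1/2.06804 = 0.483550

Final: 0.483550


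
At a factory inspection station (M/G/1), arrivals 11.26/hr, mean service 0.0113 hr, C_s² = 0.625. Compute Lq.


ρ = λ·E[S] = 11.26·0.0113 = 0.1272
Lq = ρ²(1+C_s²)/(2(1−ρ)) = 0.01619·(1+0.625)/(2·0.8728)
= 0.01619·1.6250/1.7455 = 0.01507

Final: 0.01507


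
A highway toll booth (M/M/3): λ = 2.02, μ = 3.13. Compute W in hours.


a = 0.6454; ρ = 0.2151; P₀ = 0.523370
Lq = P₀·a^c·ρ/(c!(1−ρ)²) = 0.008188
Wq = Lq/λ = 0.008188/2.02 = 0.004053 hr
W = Wq + 1/μ = 0.004053 + 0.31949 = 0.32354 hr

Final: 0.32354 hr


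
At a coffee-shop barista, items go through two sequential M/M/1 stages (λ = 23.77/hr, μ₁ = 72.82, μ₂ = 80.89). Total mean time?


Each node sees arrival rate λ = 23.77/hr (tandem ⇒ throughput preserved).
W₁ = 1/(μ₁−λ) = 1/(72.82−23.77) = 0.02039 hr
W₂ = 1/(μ₂−λ) = 1/(80.89−23.77) = 0.01751 hr
W_total = W₁ + W₂ = 0.02039 + 0.01751 = 0.03789 hr

Final: 0.03789 hr


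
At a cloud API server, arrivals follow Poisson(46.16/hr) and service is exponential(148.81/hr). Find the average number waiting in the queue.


ρ = 46.16/148.81 = 0.3102
Lq = ρ²/(1−ρ) = 0.09622/0.6898 = 0.1395

Final: 0.1395


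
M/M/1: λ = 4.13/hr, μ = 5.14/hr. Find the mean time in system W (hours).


W = 1/(μ−λ) = 1/(5.14 − 4.13) = 1/1.01 = 0.9901 hr

Final: 0.9901 hr


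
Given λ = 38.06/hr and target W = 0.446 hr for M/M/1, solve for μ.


W = 1/(μ−λ) ⇒ μ − λ = 1/W = 1/0.446 = 2.2422
μ = λ + 1/W = 38.06 + 2.2422 = 40.3022 per hr

Final: 40.3022 /hr


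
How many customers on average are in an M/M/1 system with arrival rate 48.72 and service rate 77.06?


ρ = λ/μ = 48.72/77.06 = 0.6322
L = ρ/(1−ρ) = 0.6322/(1 − 0.6322) = 0.6322/0.3678 = 1.7191

Final: 1.7191


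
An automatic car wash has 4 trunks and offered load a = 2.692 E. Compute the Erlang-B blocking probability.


B(c,a) = (a^c/c!) / Σ_{k=0}^{c} a^k/k!
a^4/4! = 2.188210
Σ terms (k=0..4): 1.00000 + 2.69200 + 3.62343 + 3.25143 + 2.18821 = 12.755068
B = 2.188210/12.755068 = 0.171556

Final: 0.171556


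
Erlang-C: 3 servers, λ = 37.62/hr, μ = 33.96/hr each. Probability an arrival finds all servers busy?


a = λ/μ = 1.1078; ρ = a/3 = 0.3693
P₀ = 0.324616 (from M/M/c formula)
C(c,a) = [a^c/(c!(1−ρ))]·P₀ = [1.35942/(6·0.6307)]·0.324616
= 0.35921·0.324616 = 0.116606

Final: 0.116606


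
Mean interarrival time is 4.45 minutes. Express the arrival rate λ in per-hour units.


λ = 1/(interarrival time) in consistent units.
1 hour = 60 min, so λ = 60/4.45 = 13.4831 per hour

Final: 13.4831 /hr


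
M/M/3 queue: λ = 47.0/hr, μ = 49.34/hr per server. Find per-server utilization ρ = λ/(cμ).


ρ = λ/(cμ) = 47.0/(3·49.34) = 47.0/148.02 = 0.3175

Final: 0.3175


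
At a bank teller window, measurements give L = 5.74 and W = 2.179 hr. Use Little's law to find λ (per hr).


λ = L/W = 5.74/2.179 = 2.6342 /hr

Final: 2.6342 /hr


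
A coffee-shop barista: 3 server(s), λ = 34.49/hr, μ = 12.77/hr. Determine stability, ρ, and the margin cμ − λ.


Total capacity cμ = 3·12.77 = 38.31/hr
ρ = λ/(cμ) = 34.49/38.31 = 0.9003
Stable ⇔ ρ < 1: YES
Spare capacity = cμ − λ = 38.31 − 34.49 = 3.82/hr

Final: ρ = 0.9003; stable; margin = 3.82/hr


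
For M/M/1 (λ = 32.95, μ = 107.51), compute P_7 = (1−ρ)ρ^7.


ρ = 32.95/107.51 = 0.3065
P_n = (1−ρ)·ρ^n = (1 − 0.3065)·0.3065^7 = 0.6935·0.0002540 = 0.0001762

Final: 0.0001762


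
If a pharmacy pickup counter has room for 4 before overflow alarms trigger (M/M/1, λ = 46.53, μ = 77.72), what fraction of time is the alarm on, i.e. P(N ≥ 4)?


ρ = 46.53/77.72 = 0.5987
P(N ≥ n) = ρ^n = 0.5987^4 = 0.128470

Final: 0.128470


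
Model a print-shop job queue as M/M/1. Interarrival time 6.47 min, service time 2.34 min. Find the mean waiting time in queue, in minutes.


λ = 60/6.47 = 9.2736 /hr
μ = 60/2.34 = 25.6410 /hr
ρ = λ/μ = 9.2736/25.6410 = 0.3617
Wq = ρ/(μ−λ) = 0.3617/(25.6410−9.2736) = 0.02210 hr
In minutes: 0.02210·60 = 1.326 min

Final: 1.326 min


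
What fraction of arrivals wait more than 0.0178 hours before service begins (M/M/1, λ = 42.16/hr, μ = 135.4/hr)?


ρ = 42.16/135.4 = 0.3114
P(Wq > t) = ρ·e^{−(μ−λ)t} = 0.3114·e^{−1.6597}
= 0.3114·0.190201 = 0.059224

Final: 0.059224


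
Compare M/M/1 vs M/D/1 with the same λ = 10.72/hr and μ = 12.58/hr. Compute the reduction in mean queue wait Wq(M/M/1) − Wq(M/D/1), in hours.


ρ = 10.72/12.58 = 0.8521
Wq(M/M/1) = ρ/(μ−λ) = 0.8521/1.86 = 0.45814 hr
Wq(M/D/1) = ρ/(2(μ−λ)) = 0.22907 hr
Savings = 0.45814 − 0.22907 = 0.22907 hr

Final: 0.22907 hr


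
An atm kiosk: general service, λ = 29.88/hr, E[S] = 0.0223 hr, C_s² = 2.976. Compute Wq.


ρ = λ·E[S] = 29.88·0.0223 = 0.6663
E[S²] = E[S]²(1+C_s²) = 0.0223²·(1+2.976) = 0.001977
Wq = λ·E[S²]/(2(1−ρ)) = 29.88·0.001977/(2·0.3337) = 0.08853 hr

Final: 0.08853 hr


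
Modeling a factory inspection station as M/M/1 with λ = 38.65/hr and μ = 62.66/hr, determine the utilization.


ρ = λ/μ = 38.65/62.66 = 0.6168

Final: 0.6168


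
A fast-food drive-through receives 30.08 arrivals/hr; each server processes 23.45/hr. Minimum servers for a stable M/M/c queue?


Stability requires cμ > λ ⇔ c > λ/μ.
λ/μ = 30.08/23.45 = 1.2827
Minimum integer c = ⌊1.2827⌋ + 1 = 2
Check: 2·23.45 = 46.90 > 30.08, while 1·23.45 = 23.45 ≤ 30.08

Final: 2 servers


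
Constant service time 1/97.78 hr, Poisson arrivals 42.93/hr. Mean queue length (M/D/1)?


ρ = 42.93/97.78 = 0.4390
M/D/1: Lq = ρ²/(2(1−ρ)) = 0.1928/(2·0.5610) = 0.17182

Final: 0.17182


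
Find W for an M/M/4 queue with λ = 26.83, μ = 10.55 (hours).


a = 2.5431; ρ = 0.6358; P₀ = 0.069914
Lq = P₀·a^c·ρ/(c!(1−ρ)²) = 0.58399
Wq = Lq/λ = 0.58399/26.83 = 0.02177 hr
W = Wq + 1/μ = 0.02177 + 0.09479 = 0.11655 hr

Final: 0.11655 hr


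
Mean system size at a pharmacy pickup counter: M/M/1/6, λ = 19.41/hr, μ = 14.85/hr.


ρ = 19.41/14.85 = 1.3071
L = ρ[1 − (K+1)ρ^K + Kρ^(K+1)] / [(1−ρ)(1−ρ^(K+1))]
Numerator: 1.3071·(1 − 7·4.986485 + 6·6.517688) = 6.797729
Denominator: (-0.3071)·(-5.517688) = 1.694320
L = 6.797729/1.694320 = 4.0121

Final: 4.0121


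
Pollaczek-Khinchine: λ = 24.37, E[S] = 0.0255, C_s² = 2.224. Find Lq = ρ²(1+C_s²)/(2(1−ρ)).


ρ = λ·E[S] = 24.37·0.0255 = 0.6214
Lq = ρ²(1+C_s²)/(2(1−ρ)) = 0.3862·(1+2.224)/(2·0.3786)
= 0.3862·3.2240/0.7571 = 1.64443

Final: 1.64443


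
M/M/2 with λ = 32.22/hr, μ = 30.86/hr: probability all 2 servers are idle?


a = λ/μ = 32.22/30.86 = 1.0441; ρ = a/c = 0.5220
Σ_{k=0}^{1} a^k/k! (terms k=0..1) = 1.00000 + 1.04407 = 2.04407
Tail: a^2/(2!(1−ρ)) = 1.09008/(2·0.4780) = 1.14034
P₀ = 1/(2.04407 + 1.14034) = 1/3.18441 = 0.314030

Final: 0.314030


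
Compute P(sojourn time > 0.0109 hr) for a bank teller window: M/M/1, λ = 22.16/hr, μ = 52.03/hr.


W ~ Exponential(μ−λ) for M/M/1.
μ − λ = 52.03 − 22.16 = 29.8700
P(W > t) = e^{−(μ−λ)t} = e^{−0.3256} = 0.722106

Final: 0.722106


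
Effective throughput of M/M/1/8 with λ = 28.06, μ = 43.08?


ρ = 0.6513; P_K = (1−ρ)ρ^8/(1−ρ^9) = 0.011539
λ_eff = λ(1 − P_K) = 28.06·(1 − 0.011539) = 28.06·0.988461 = 27.7362 /hr

Final: 27.7362 /hr


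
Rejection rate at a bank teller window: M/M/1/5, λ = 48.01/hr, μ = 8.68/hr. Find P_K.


ρ = λ/μ = 48.01/8.68 = 5.5311
P_K = (1−ρ)ρ^K/(1−ρ^(K+1)) = (-4.5311·5176.782324)/(1 − 28633.331728)
= -23456.549403/-28632.331728 = 0.819233

Final: 0.819233


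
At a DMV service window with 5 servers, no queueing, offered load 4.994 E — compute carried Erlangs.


B(5,4.994) = 0.284381 (Erlang-B)
Carried load = a(1 − B) = 4.994·(1 − 0.284381) = 4.994·0.715619 = 3.5738 E

Final: 3.5738 Erlangs


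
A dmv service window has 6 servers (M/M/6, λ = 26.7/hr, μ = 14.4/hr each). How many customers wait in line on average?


a = λ/μ = 1.8542; ρ = a/6 = 0.3090
P₀ = 0.156438
Lq = P₀·a^c·ρ / (c!·(1−ρ)²) = 0.156438·40.63428·0.3090/(720·0.47744)
= 0.005714

Final: 0.005714


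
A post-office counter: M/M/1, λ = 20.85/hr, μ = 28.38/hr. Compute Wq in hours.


ρ = 20.85/28.38 = 0.7347
Wq = ρ/(μ−λ) = 0.7347/(28.38 − 20.85) = 0.7347/7.53 = 0.09757 hr

Final: 0.09757 hr


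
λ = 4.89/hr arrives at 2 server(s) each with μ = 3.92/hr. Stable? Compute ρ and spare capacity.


Total capacity cμ = 2·3.92 = 7.84/hr
ρ = λ/(cμ) = 4.89/7.84 = 0.6237
Stable ⇔ ρ < 1: YES
Spare capacity = cμ − λ = 7.84 − 4.89 = 2.95/hr

Final: ρ = 0.6237; stable; margin = 2.95/hr


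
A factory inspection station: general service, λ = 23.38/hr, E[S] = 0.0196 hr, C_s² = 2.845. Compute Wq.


ρ = λ·E[S] = 23.38·0.0196 = 0.4582
E[S²] = E[S]²(1+C_s²) = 0.0196²·(1+2.845) = 0.001477
Wq = λ·E[S²]/(2(1−ρ)) = 23.38·0.001477/(2·0.5418) = 0.03187 hr

Final: 0.03187 hr


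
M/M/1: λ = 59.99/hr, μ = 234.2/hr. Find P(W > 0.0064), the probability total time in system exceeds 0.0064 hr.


W ~ Exponential(μ−λ) for M/M/1.
μ − λ = 234.2 − 59.99 = 174.2100
P(W > t) = e^{−(μ−λ)t} = e^{−1.1149} = 0.327934

Final: 0.327934


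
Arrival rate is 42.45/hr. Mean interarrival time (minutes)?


Mean interarrival time = 1/λ = 1/42.45 hour = 0.02356 hour
In minutes: 0.02356 × 60 = 1.4134 min

Final: 1.4134 min


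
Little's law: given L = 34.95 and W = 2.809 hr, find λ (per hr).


λ = L/W = 34.95/2.809 = 12.4422 /hr

Final: 12.4422 /hr


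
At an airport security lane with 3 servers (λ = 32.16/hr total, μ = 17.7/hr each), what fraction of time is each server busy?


ρ = λ/(cμ) = 32.16/(3·17.7) = 32.16/53.10 = 0.6056

Final: 0.6056


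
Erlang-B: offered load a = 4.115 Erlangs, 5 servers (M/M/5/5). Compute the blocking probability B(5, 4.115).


B(c,a) = (a^c/c!) / Σ_{k=0}^{c} a^k/k!
a^5/5! = 9.832590
Σ terms (k=0..5): 1.00000 + 4.11500 + 8.46661 + 11.61337 + 11.94725 + 9.83259 = 46.974828
B = 9.832590/46.974828 = 0.209316

Final: 0.209316


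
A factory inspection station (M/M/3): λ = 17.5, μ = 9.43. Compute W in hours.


a = 1.8558; ρ = 0.6186; P₀ = 0.135675
Lq = P₀·a^c·ρ/(c!(1−ρ)²) = 0.61455
Wq = Lq/λ = 0.61455/17.5 = 0.03512 hr
W = Wq + 1/μ = 0.03512 + 0.10604 = 0.14116 hr

Final: 0.14116 hr


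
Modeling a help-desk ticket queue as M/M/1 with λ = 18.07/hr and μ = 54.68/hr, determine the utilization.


ρ = λ/μ = 18.07/54.68 = 0.3305

Final: 0.3305


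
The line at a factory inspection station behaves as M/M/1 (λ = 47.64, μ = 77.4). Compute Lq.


ρ = 47.64/77.4 = 0.6155
Lq = ρ²/(1−ρ) = 0.3788/0.3845 = 0.9853

Final: 0.9853


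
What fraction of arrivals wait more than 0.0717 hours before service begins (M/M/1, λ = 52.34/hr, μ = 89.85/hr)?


ρ = 52.34/89.85 = 0.5825
P(Wq > t) = ρ·e^{−(μ−λ)t} = 0.5825·e^{−2.6895}
= 0.5825·0.067917 = 0.039564

Final: 0.039564


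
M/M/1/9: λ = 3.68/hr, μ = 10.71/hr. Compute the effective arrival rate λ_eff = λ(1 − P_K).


ρ = 0.3436; P_K = (1−ρ)ρ^9/(1−ρ^10) = 0.00004382
λ_eff = λ(1 − P_K) = 3.68·(1 − 0.00004382) = 3.68·0.999956 = 3.6798 /hr

Final: 3.6798 /hr


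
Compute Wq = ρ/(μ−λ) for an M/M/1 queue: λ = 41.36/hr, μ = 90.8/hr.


ρ = 41.36/90.8 = 0.4555
Wq = ρ/(μ−λ) = 0.4555/(90.8 − 41.36) = 0.4555/49.44 = 0.009213 hr

Final: 0.009213 hr


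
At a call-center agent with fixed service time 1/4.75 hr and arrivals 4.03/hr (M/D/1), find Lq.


ρ = 4.03/4.75 = 0.8484
M/D/1: Lq = ρ²/(2(1−ρ)) = 0.7198/(2·0.1516) = 2.37440

Final: 2.37440


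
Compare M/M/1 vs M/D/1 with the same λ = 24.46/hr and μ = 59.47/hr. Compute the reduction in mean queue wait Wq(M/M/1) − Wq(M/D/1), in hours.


ρ = 24.46/59.47 = 0.4113
Wq(M/M/1) = ρ/(μ−λ) = 0.4113/35.01 = 0.01175 hr
Wq(M/D/1) = ρ/(2(μ−λ)) = 0.005874 hr
Savings = 0.01175 − 0.005874 = 0.005874 hr

Final: 0.005874 hr


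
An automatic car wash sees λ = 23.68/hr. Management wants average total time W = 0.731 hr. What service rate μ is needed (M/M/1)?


W = 1/(μ−λ) ⇒ μ − λ = 1/W = 1/0.731 = 1.3680
μ = λ + 1/W = 23.68 + 1.3680 = 25.0480 per hr

Final: 25.0480 /hr


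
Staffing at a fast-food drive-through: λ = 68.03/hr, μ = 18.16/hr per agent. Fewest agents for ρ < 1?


Stability requires cμ > λ ⇔ c > λ/μ.
λ/μ = 68.03/18.16 = 3.7461
Minimum integer c = ⌊3.7461⌋ + 1 = 4
Check: 4·18.16 = 72.64 > 68.03, while 3·18.16 = 54.48 ≤ 68.03

Final: 4 servers


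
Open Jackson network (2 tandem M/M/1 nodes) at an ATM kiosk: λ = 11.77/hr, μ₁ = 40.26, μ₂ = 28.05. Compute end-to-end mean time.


Each node sees arrival rate λ = 11.77/hr (tandem ⇒ throughput preserved).
W₁ = 1/(μ₁−λ) = 1/(40.26−11.77) = 0.03510 hr
W₂ = 1/(μ₂−λ) = 1/(28.05−11.77) = 0.06143 hr
W_total = W₁ + W₂ = 0.03510 + 0.06143 = 0.09653 hr

Final: 0.09653 hr


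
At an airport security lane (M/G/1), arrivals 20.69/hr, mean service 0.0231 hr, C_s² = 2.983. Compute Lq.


ρ = λ·E[S] = 20.69·0.0231 = 0.4779
Lq = ρ²(1+C_s²)/(2(1−ρ)) = 0.2284·(1+2.983)/(2·0.5221)
= 0.2284·3.9830/1.0441 = 0.87137

Final: 0.87137


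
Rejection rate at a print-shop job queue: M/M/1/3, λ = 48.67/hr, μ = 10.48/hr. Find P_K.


ρ = λ/μ = 48.67/10.48 = 4.6441
P_K = (1−ρ)ρ^K/(1−ρ^(K+1)) = (-3.6441·100.161355)/(1 − 465.157743)
= -364.996388/-464.157743 = 0.786363

Final: 0.786363


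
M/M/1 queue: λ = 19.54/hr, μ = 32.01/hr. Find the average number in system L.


ρ = λ/μ = 19.54/32.01 = 0.6104
L = ρ/(1−ρ) = 0.6104/(1 − 0.6104) = 0.6104/0.3896 = 1.5670

Final: 1.5670


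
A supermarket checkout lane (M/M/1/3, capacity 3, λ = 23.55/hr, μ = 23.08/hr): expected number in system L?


ρ = 23.55/23.08 = 1.0204
L = ρ[1 − (K+1)ρ^K + Kρ^(K+1)] / [(1−ρ)(1−ρ^(K+1))]
Numerator: 1.0204·(1 − 4·1.062344 + 3·1.083978) = 0.002608
Denominator: (-0.02036)·(-0.083978) = 0.001710
L = 0.002608/0.001710 = 1.5252

Final: 1.5252


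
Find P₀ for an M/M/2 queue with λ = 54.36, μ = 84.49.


a = λ/μ = 54.36/84.49 = 0.6434; ρ = a/c = 0.3217
Σ_{k=0}^{1} a^k/k! (terms k=0..1) = 1.00000 + 0.64339 = 1.64339
Tail: a^2/(2!(1−ρ)) = 0.41395/(2·0.6783) = 0.30514
P₀ = 1/(1.64339 + 0.30514) = 1/1.94853 = 0.513209

Final: 0.513209


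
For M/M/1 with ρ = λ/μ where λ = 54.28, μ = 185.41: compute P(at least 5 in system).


ρ = 54.28/185.41 = 0.2928
P(N ≥ n) = ρ^n = 0.2928^5 = 0.002150

Final: 0.002150


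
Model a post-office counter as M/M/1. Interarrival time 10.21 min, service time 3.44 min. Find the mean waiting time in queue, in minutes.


λ = 60/10.21 = 5.8766 /hr
μ = 60/3.44 = 17.4419 /hr
ρ = λ/μ = 5.8766/17.4419 = 0.3369
Wq = ρ/(μ−λ) = 0.3369/(17.4419−5.8766) = 0.02913 hr
In minutes: 0.02913·60 = 1.748 min

Final: 1.748 min


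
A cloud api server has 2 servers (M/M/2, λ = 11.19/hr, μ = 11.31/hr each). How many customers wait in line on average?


a = λ/μ = 0.9894; ρ = a/2 = 0.4947
P₀ = 0.338066
Lq = P₀·a^c·ρ / (c!·(1−ρ)²) = 0.338066·0.97889·0.4947/(2·0.25533)
= 0.32058

Final: 0.32058


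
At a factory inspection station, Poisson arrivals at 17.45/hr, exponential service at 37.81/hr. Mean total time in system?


W = 1/(μ−λ) = 1/(37.81 − 17.45) = 1/20.36 = 0.04912 hr

Final: 0.04912 hr


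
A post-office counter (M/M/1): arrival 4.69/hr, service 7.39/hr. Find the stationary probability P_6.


ρ = 4.69/7.39 = 0.6346
P_n = (1−ρ)·ρ^n = (1 − 0.6346)·0.6346^6 = 0.3654·0.065339 = 0.023872

Final: 0.023872


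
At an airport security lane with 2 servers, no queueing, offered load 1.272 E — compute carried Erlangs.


B(2,1.272) = 0.262575 (Erlang-B)
Carried load = a(1 − B) = 1.272·(1 − 0.262575) = 1.272·0.737425 = 0.9380 E

Final: 0.9380 Erlangs


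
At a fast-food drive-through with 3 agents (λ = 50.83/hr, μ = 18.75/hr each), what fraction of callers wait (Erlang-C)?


a = λ/μ = 2.7109; ρ = a/3 = 0.9036
P₀ = 0.023897 (from M/M/c formula)
C(c,a) = [a^c/(c!(1−ρ))]·P₀ = [19.92308/(6·0.09636)]·0.023897
= 34.46105·0.023897 = 0.823510

Final: 0.823510


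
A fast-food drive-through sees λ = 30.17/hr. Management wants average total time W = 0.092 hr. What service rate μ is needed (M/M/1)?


W = 1/(μ−λ) ⇒ μ − λ = 1/W = 1/0.092 = 10.8696
μ = λ + 1/W = 30.17 + 10.8696 = 41.0396 per hr

Final: 41.0396 /hr


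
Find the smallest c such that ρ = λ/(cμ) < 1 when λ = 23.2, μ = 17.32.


Stability requires cμ > λ ⇔ c > λ/μ.
λ/μ = 23.2/17.32 = 1.3395
Minimum integer c = ⌊1.3395⌋ + 1 = 2
Check: 2·17.32 = 34.64 > 23.2, while 1·17.32 = 17.32 ≤ 23.2

Final: 2 servers


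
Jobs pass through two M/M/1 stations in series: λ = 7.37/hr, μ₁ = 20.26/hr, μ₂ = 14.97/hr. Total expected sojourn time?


Each node sees arrival rate λ = 7.37/hr (tandem ⇒ throughput preserved).
W₁ = 1/(μ₁−λ) = 1/(20.26−7.37) = 0.07758 hr
W₂ = 1/(μ₂−λ) = 1/(14.97−7.37) = 0.13158 hr
W_total = W₁ + W₂ = 0.07758 + 0.13158 = 0.20916 hr

Final: 0.20916 hr


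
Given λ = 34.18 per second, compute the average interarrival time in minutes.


Mean interarrival time = 1/λ = 1/34.18 second = 0.02926 second
In minutes: 0.02926 × 0.0166667 = 0.0004876 min

Final: 0.0004876 min


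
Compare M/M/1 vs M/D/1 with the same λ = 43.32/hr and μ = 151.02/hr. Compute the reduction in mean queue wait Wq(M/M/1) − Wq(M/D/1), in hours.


ρ = 43.32/151.02 = 0.2868
Wq(M/M/1) = ρ/(μ−λ) = 0.2868/107.70 = 0.002663 hr
Wq(M/D/1) = ρ/(2(μ−λ)) = 0.001332 hr
Savings = 0.002663 − 0.001332 = 0.001332 hr

Final: 0.001332 hr


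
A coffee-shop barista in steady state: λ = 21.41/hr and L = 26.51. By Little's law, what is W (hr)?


W = L/λ = 26.51/21.41 = 1.2382 hr

Final: 1.2382 hr


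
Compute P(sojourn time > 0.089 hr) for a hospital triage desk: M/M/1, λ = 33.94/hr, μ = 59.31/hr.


W ~ Exponential(μ−λ) for M/M/1.
μ − λ = 59.31 − 33.94 = 25.3700
P(W > t) = e^{−(μ−λ)t} = e^{−2.2579} = 0.104567

Final: 0.104567


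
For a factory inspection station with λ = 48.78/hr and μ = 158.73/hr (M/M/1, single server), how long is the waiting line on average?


ρ = 48.78/158.73 = 0.3073
Lq = ρ²/(1−ρ) = 0.09444/0.6927 = 0.1363

Final: 0.1363


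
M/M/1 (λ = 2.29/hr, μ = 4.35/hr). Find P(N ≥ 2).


ρ = 2.29/4.35 = 0.5264
P(N ≥ n) = ρ^n = 0.5264^2 = 0.277136

Final: 0.277136


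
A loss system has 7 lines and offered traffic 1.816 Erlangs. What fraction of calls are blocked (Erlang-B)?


B(c,a) = (a^c/c!) / Σ_{k=0}^{c} a^k/k!
a^7/7! = 0.012924
Σ terms (k=0..7): 1.00000 + 1.81600 + 1.64893 + 0.99815 + 0.45316 + 0.16459 + 0.04982 + 0.01292 = 6.143566
B = 0.012924/6.143566 = 0.002104

Final: 0.002104


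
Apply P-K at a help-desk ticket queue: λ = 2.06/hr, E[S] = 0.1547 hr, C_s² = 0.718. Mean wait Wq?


ρ = λ·E[S] = 2.06·0.1547 = 0.3187
E[S²] = E[S]²(1+C_s²) = 0.1547²·(1+0.718) = 0.041115
Wq = λ·E[S²]/(2(1−ρ)) = 2.06·0.041115/(2·0.6813) = 0.06216 hr

Final: 0.06216 hr


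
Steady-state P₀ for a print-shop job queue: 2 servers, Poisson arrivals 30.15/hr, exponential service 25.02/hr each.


a = λ/μ = 30.15/25.02 = 1.2050; ρ = a/c = 0.6025
Σ_{k=0}^{1} a^k/k! (terms k=0..1) = 1.00000 + 1.20504 = 2.20504
Tail: a^2/(2!(1−ρ)) = 1.45211/(2·0.3975) = 1.82664
P₀ = 1/(2.20504 + 1.82664) = 1/4.03167 = 0.248036

Final: 0.248036


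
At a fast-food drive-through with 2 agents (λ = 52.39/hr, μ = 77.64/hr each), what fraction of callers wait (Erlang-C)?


a = λ/μ = 0.6748; ρ = a/2 = 0.3374
P₀ = 0.495450 (from M/M/c formula)
C(c,a) = [a^c/(c!(1−ρ))]·P₀ = [0.45533/(2·0.6626)]·0.495450
= 0.34359·0.495450 = 0.170231

Final: 0.170231


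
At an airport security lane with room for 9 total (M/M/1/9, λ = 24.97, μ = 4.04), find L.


ρ = 24.97/4.04 = 6.1807
L = ρ[1 − (K+1)ρ^K + Kρ^(K+1)] / [(1−ρ)(1−ρ^(K+1))]
Numerator: 6.1807·(1 − 10·13162385.163523 + 9·81352662.755733) = 3711815928.399548
Denominator: (-5.1807)·(-81352661.755733) = 421463170.927594
L = 3711815928.399548/421463170.927594 = 8.8070

Final: 8.8070


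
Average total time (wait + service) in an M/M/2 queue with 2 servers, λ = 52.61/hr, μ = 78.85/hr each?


a = 0.6672; ρ = 0.3336; P₀ = 0.499691
Lq = P₀·a^c·ρ/(c!(1−ρ)²) = 0.08356
Wq = Lq/λ = 0.08356/52.61 = 0.001588 hr
W = Wq + 1/μ = 0.001588 + 0.01268 = 0.01427 hr

Final: 0.01427 hr


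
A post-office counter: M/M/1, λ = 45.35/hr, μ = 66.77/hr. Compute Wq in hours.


ρ = 45.35/66.77 = 0.6792
Wq = ρ/(μ−λ) = 0.6792/(66.77 − 45.35) = 0.6792/21.42 = 0.03171 hr

Final: 0.03171 hr


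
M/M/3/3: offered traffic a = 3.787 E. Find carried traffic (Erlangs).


B(3,3.787) = 0.430843 (Erlang-B)
Carried load = a(1 − B) = 3.787·(1 − 0.430843) = 3.787·0.569157 = 2.1554 E

Final: 2.1554 Erlangs


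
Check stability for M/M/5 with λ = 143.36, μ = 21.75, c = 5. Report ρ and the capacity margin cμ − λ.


Total capacity cμ = 5·21.75 = 108.75/hr
ρ = λ/(cμ) = 143.36/108.75 = 1.3183
Stable ⇔ ρ < 1: NO
Spare capacity = cμ − λ = 108.75 − 143.36 = -34.61/hr

Final: ρ = 1.3183; unstable; margin = -34.61/hr


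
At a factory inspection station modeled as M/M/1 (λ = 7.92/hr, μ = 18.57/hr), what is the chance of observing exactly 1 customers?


ρ = 7.92/18.57 = 0.4265
P_n = (1−ρ)·ρ^n = (1 − 0.4265)·0.4265^1 = 0.5735·0.426494 = 0.244597

Final: 0.244597


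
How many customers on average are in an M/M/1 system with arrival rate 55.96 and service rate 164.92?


ρ = λ/μ = 55.96/164.92 = 0.3393
L = ρ/(1−ρ) = 0.3393/(1 − 0.3393) = 0.3393/0.6607 = 0.5136

Final: 0.5136


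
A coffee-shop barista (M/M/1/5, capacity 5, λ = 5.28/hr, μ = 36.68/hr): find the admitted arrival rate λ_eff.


ρ = 0.1439; P_K = (1−ρ)ρ^5/(1−ρ^6) = 0.00005291
λ_eff = λ(1 − P_K) = 5.28·(1 − 0.00005291) = 5.28·0.999947 = 5.2797 /hr

Final: 5.2797 /hr


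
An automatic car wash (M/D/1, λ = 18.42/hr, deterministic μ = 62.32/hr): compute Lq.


ρ = 18.42/62.32 = 0.2956
M/D/1: Lq = ρ²/(2(1−ρ)) = 0.08736/(2·0.7044) = 0.06201

Final: 0.06201


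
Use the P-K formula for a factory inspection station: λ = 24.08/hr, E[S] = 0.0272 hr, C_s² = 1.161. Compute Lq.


ρ = λ·E[S] = 24.08·0.0272 = 0.6550
Lq = ρ²(1+C_s²)/(2(1−ρ)) = 0.4290·(1+1.161)/(2·0.3450)
= 0.4290·2.1610/0.6900 = 1.34346

Final: 1.34346


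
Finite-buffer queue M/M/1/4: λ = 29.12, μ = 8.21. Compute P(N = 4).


ρ = λ/μ = 29.12/8.21 = 3.5469
P_K = (1−ρ)ρ^K/(1−ρ^(K+1)) = (-2.5469·158.267905)/(1 − 561.359488)
= -403.091583/-560.359488 = 0.719345

Final: 0.719345


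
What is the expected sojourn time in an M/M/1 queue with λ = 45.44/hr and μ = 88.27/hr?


W = 1/(μ−λ) = 1/(88.27 − 45.44) = 1/42.83 = 0.02335 hr

Final: 0.02335 hr


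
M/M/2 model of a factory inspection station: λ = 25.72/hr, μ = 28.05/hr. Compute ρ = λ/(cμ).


ρ = λ/(cμ) = 25.72/(2·28.05) = 25.72/56.10 = 0.4585

Final: 0.4585


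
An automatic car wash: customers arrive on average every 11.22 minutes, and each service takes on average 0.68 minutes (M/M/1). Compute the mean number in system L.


λ = 60/11.22 = 5.3476 /hr
μ = 60/0.68 = 88.2353 /hr
ρ = λ/μ = 5.3476/88.2353 = 0.06061
L = ρ/(1−ρ) = 0.06061/0.9394 = 0.06452

Final: 0.06452


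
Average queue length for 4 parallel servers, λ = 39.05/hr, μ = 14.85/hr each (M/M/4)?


a = λ/μ = 2.6296; ρ = a/4 = 0.6574
P₀ = 0.062762
Lq = P₀·a^c·ρ / (c!·(1−ρ)²) = 0.062762·47.81656·0.6574/(24·0.11737)
= 0.70039

Final: 0.70039


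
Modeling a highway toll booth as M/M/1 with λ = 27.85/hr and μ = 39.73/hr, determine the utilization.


ρ = λ/μ = 27.85/39.73 = 0.7010

Final: 0.7010


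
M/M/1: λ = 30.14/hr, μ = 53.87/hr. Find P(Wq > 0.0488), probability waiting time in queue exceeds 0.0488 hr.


ρ = 30.14/53.87 = 0.5595
P(Wq > t) = ρ·e^{−(μ−λ)t} = 0.5595·e^{−1.1580}
= 0.5595·0.314106 = 0.175741

Final: 0.175741


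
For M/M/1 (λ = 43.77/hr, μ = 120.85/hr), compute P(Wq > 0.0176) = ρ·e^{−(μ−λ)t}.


ρ = 43.77/120.85 = 0.3622
P(Wq > t) = ρ·e^{−(μ−λ)t} = 0.3622·e^{−1.3566}
= 0.3622·0.257533 = 0.093274

Final: 0.093274


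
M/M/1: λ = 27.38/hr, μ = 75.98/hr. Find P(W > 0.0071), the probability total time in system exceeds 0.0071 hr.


W ~ Exponential(μ−λ) for M/M/1.
μ − λ = 75.98 − 27.38 = 48.6000
P(W > t) = e^{−(μ−λ)t} = e^{−0.3451} = 0.708178

Final: 0.708178


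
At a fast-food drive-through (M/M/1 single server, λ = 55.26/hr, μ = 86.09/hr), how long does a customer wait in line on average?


ρ = 55.26/86.09 = 0.6419
Wq = ρ/(μ−λ) = 0.6419/(86.09 − 55.26) = 0.6419/30.83 = 0.02082 hr

Final: 0.02082 hr


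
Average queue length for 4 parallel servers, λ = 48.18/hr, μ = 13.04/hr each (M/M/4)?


a = λ/μ = 3.6948; ρ = a/4 = 0.9237
P₀ = 0.008217
Lq = P₀·a^c·ρ / (c!·(1−ρ)²) = 0.008217·186.36177·0.9237/(24·0.005822)
= 10.12326

Final: 10.12326


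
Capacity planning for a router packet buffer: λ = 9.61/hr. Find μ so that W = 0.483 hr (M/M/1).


W = 1/(μ−λ) ⇒ μ − λ = 1/W = 1/0.483 = 2.0704
μ = λ + 1/W = 9.61 + 2.0704 = 11.6804 per hr

Final: 11.6804 /hr


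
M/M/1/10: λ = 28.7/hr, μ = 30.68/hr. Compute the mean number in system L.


ρ = 28.7/30.68 = 0.9355
L = ρ[1 − (K+1)ρ^K + Kρ^(K+1)] / [(1−ρ)(1−ρ^(K+1))]
Numerator: 0.9355·(1 − 11·0.513175 + 10·0.480056) = 0.145592
Denominator: (0.06454)·(0.519944) = 0.033556
L = 0.145592/0.033556 = 4.3388

Final: 4.3388


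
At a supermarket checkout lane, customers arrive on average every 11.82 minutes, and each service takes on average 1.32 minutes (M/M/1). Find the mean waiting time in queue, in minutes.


λ = 60/11.82 = 5.0761 /hr
μ = 60/1.32 = 45.4545 /hr
ρ = λ/μ = 5.0761/45.4545 = 0.1117
Wq = ρ/(μ−λ) = 0.1117/(45.4545−5.0761) = 0.002766 hr
In minutes: 0.002766·60 = 0.1659 min

Final: 0.1659 min


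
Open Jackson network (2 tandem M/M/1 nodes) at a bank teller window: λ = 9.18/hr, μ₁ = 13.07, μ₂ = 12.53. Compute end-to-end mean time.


Each node sees arrival rate λ = 9.18/hr (tandem ⇒ throughput preserved).
W₁ = 1/(μ₁−λ) = 1/(13.07−9.18) = 0.25707 hr
W₂ = 1/(μ₂−λ) = 1/(12.53−9.18) = 0.29851 hr
W_total = W₁ + W₂ = 0.25707 + 0.29851 = 0.55558 hr

Final: 0.55558 hr


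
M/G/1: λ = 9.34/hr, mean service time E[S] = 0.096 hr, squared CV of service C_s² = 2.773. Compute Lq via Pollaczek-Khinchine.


ρ = λ·E[S] = 9.34·0.096 = 0.8966
Lq = ρ²(1+C_s²)/(2(1−ρ)) = 0.8040·(1+2.773)/(2·0.1034)
= 0.8040·3.7730/0.2067 = 14.67373

Final: 14.67373


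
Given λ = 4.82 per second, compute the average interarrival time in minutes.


Mean interarrival time = 1/λ = 1/4.82 second = 0.20747 second
In minutes: 0.20747 × 0.0166667 = 0.003458 min

Final: 0.003458 min


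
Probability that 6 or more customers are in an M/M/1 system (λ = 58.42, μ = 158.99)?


ρ = 58.42/158.99 = 0.3674
P(N ≥ n) = ρ^n = 0.3674^6 = 0.002461

Final: 0.002461


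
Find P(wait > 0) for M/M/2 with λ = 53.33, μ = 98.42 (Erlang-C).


a = λ/μ = 0.5419; ρ = a/2 = 0.2709
P₀ = 0.573650 (from M/M/c formula)
C(c,a) = [a^c/(c!(1−ρ))]·P₀ = [0.29361/(2·0.7291)]·0.573650
= 0.20136·0.573650 = 0.115511

Final: 0.115511


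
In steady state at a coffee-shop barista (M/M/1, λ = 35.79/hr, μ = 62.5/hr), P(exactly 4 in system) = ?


ρ = 35.79/62.5 = 0.5726
P_n = (1−ρ)·ρ^n = (1 − 0.5726)·0.5726^4 = 0.4274·0.107529 = 0.045954

Final: 0.045954


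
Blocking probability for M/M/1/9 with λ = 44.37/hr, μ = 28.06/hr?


ρ = λ/μ = 44.37/28.06 = 1.5813
P_K = (1−ρ)ρ^K/(1−ρ^(K+1)) = (-0.5813·61.803897)/(1 − 97.727687)
= -35.923790/-96.727687 = 0.371391

Final: 0.371391


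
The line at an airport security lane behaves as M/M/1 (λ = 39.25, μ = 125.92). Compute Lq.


ρ = 39.25/125.92 = 0.3117
Lq = ρ²/(1−ρ) = 0.09716/0.6883 = 0.1412

Final: 0.1412


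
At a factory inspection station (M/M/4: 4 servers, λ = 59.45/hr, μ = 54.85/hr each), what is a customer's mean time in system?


a = 1.0839; ρ = 0.2710; P₀ = 0.337571
Lq = P₀·a^c·ρ/(c!(1−ρ)²) = 0.009896
Wq = Lq/λ = 0.009896/59.45 = 0.0001665 hr
W = Wq + 1/μ = 0.0001665 + 0.01823 = 0.01840 hr

Final: 0.01840 hr


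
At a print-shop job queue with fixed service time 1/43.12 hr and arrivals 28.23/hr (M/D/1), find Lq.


ρ = 28.23/43.12 = 0.6547
M/D/1: Lq = ρ²/(2(1−ρ)) = 0.4286/(2·0.3453) = 0.62061

Final: 0.62061


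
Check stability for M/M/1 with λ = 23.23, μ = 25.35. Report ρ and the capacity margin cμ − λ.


Total capacity cμ = 1·25.35 = 25.35/hr
ρ = λ/(cμ) = 23.23/25.35 = 0.9164
Stable ⇔ ρ < 1: YES
Spare capacity = cμ − λ = 25.35 − 23.23 = 2.12/hr

Final: ρ = 0.9164; stable; margin = 2.12/hr


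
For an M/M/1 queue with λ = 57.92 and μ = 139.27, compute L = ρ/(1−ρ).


ρ = λ/μ = 57.92/139.27 = 0.4159
L = ρ/(1−ρ) = 0.4159/(1 − 0.4159) = 0.4159/0.5841 = 0.7120

Final: 0.7120


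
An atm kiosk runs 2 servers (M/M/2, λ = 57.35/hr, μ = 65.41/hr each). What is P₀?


a = λ/μ = 57.35/65.41 = 0.8768; ρ = a/c = 0.4384
Σ_{k=0}^{1} a^k/k! (terms k=0..1) = 1.00000 + 0.87678 = 1.87678
Tail: a^2/(2!(1−ρ)) = 0.76874/(2·0.5616) = 0.68440
P₀ = 1/(1.87678 + 0.68440) = 1/2.56118 = 0.390445

Final: 0.390445


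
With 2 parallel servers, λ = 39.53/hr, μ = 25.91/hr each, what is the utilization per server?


ρ = λ/(cμ) = 39.53/(2·25.91) = 39.53/51.82 = 0.7628

Final: 0.7628


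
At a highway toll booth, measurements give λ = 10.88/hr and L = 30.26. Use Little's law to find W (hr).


W = L/λ = 30.26/10.88 = 2.7812 hr

Final: 2.7812 hr


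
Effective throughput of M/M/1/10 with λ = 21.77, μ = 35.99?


ρ = 0.6049; P_K = (1−ρ)ρ^10/(1−ρ^11) = 0.002601
λ_eff = λ(1 − P_K) = 21.77·(1 − 0.002601) = 21.77·0.997399 = 21.7134 /hr

Final: 21.7134 /hr


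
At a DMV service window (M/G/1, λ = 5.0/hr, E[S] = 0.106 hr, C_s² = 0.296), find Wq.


ρ = λ·E[S] = 5.0·0.106 = 0.5300
E[S²] = E[S]²(1+C_s²) = 0.106²·(1+0.296) = 0.014562
Wq = λ·E[S²]/(2(1−ρ)) = 5.0·0.014562/(2·0.4700) = 0.07746 hr

Final: 0.07746 hr


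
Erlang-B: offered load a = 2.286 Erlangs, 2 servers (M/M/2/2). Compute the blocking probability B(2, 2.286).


B(c,a) = (a^c/c!) / Σ_{k=0}^{c} a^k/k!
a^2/2! = 2.612898
Σ terms (k=0..2): 1.00000 + 2.28600 + 2.61290 = 5.898898
B = 2.612898/5.898898 = 0.442947

Final: 0.442947


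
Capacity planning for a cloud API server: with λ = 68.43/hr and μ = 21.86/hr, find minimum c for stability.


Stability requires cμ > λ ⇔ c > λ/μ.
λ/μ = 68.43/21.86 = 3.1304
Minimum integer c = ⌊3.1304⌋ + 1 = 4
Check: 4·21.86 = 87.44 > 68.43, while 3·21.86 = 65.58 ≤ 68.43

Final: 4 servers


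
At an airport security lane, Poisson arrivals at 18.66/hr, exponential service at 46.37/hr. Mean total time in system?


W = 1/(μ−λ) = 1/(46.37 − 18.66) = 1/27.71 = 0.03609 hr

Final: 0.03609 hr


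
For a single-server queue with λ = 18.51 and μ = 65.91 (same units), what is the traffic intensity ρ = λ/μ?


ρ = λ/μ = 18.51/65.91 = 0.2808

Final: 0.2808


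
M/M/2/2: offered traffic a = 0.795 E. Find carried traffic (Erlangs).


B(2,0.795) = 0.149697 (Erlang-B)
Carried load = a(1 − B) = 0.795·(1 − 0.149697) = 0.795·0.850303 = 0.6760 E

Final: 0.6760 Erlangs


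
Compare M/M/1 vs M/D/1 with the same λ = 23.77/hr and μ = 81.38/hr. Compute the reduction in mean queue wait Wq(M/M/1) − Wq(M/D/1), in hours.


ρ = 23.77/81.38 = 0.2921
Wq(M/M/1) = ρ/(μ−λ) = 0.2921/57.61 = 0.005070 hr
Wq(M/D/1) = ρ/(2(μ−λ)) = 0.002535 hr
Savings = 0.005070 − 0.002535 = 0.002535 hr

Final: 0.002535 hr


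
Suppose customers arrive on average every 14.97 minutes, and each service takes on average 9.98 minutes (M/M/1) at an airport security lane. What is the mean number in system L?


λ = 60/14.97 = 4.0080 /hr
μ = 60/9.98 = 6.0120 /hr
ρ = λ/μ = 4.0080/6.0120 = 0.6667
L = ρ/(1−ρ) = 0.6667/0.3333 = 2.0000

Final: 2.0000


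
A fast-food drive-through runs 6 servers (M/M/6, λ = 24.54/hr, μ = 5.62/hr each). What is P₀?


a = λ/μ = 24.54/5.62 = 4.3665; ρ = a/c = 0.7278
Σ_{k=0}^{5} a^k/k! (terms k=0..5) = 1.00000 + 4.36655 + 9.53337 + 13.87597 + 15.14753 + 13.22848 = 57.15190
Tail: a^6/(6!(1−ρ)) = 6931.53558/(720·0.2722) = 35.36241
P₀ = 1/(57.15190 + 35.36241) = 1/92.51431 = 0.010809

Final: 0.010809


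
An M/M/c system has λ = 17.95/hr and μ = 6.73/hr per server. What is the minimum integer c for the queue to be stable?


Stability requires cμ > λ ⇔ c > λ/μ.
λ/μ = 17.95/6.73 = 2.6672
Minimum integer c = ⌊2.6672⌋ + 1 = 3
Check: 3·6.73 = 20.19 > 17.95, while 2·6.73 = 13.46 ≤ 17.95

Final: 3 servers


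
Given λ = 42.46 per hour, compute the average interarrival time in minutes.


Mean interarrival time = 1/λ = 1/42.46 hour = 0.02355 hour
In minutes: 0.02355 × 60 = 1.4131 min

Final: 1.4131 min
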